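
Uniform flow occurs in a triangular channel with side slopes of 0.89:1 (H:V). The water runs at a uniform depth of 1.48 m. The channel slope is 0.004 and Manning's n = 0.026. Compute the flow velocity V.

For a triangular section with side slope z = 0.89: A = zy² = 0.89×1.48² = 1.949 m²; P = 2y√(1+z²) = 2×1.48×1.339 = 3.963 m.
Hydraulic radius R = A/P = 1.949/3.963 = 0.492 m.
From Manning's equation, V = (1/n) R^(2/3) S^(1/2) = (1/0.026) × 0.492^(2/3) × 0.004^(1/2) = 1.52 m/s.

V = 1.52 m/s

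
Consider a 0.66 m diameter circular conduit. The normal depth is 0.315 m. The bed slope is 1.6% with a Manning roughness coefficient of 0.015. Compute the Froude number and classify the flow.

supercritical

For a circular section of diameter D = 0.66 m at depth y = 0.315 m, the central angle is θ = 2 arccos(1 − 2y/D) = 3.051 rad. Then A = (D²/8)(θ − sin θ) = 0.1612 m² and P = Dθ/2 = 1.007 m.
Hydraulic radius R = A/P = 0.1612/1.007 = 0.1601 m.
V = (1/n) R^(2/3) √S = (1/0.015) × 0.1601^(2/3) × √0.016 = 2.486 m/s. Hydraulic depth D_h = A/T = 0.1612/0.6593 = 0.2444 m.
Froude number Fr = V/√(g·D_h) = 2.486/√(9.81×0.2444) = 1.61, which is greater than 1, so the flow is supercritical.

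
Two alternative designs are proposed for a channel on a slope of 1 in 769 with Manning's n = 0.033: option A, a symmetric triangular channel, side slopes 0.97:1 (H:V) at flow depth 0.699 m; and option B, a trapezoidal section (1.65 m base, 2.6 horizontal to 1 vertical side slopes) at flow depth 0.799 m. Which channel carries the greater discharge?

Channel A: For a triangular section with side slope z = 0.97: A = zy² = 0.97×0.699² = 0.4739 m²; P = 2y√(1+z²) = 2×0.699×1.393 = 1.948 m. Hydraulic radius R = A/P = 0.4739/1.948 = 0.2433 m. Q_A = (1/0.033)·0.4739·0.2433^(2/3)·√0.0013 = 0.2019 m³/s.
Channel B: With bottom width b = 1.65 m and side slope z = 2.6: A = (b + zy)y = (1.65 + 2.6×0.799)×0.799 = 2.978 m²; P = b + 2y√(1+z²) = 1.65 + 2×0.799×2.786 = 6.102 m. Hydraulic radius R = A/P = 2.978/6.102 = 0.4881 m. Q_B = (1/0.033)·2.978·0.4881^(2/3)·√0.0013 = 2.018 m³/s.
Q_A = 0.2019 m³/s vs Q_B = 2.018 m³/s, so channel B carries more.

channel B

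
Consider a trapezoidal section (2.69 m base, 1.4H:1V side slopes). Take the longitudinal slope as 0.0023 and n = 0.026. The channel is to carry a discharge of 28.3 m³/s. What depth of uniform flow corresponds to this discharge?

y_n = 2.25 m

Manning's equation rearranged: A R^(2/3) = nQ / (1·√S) = 0.026 × 28.3 / (√0.0023) = 15.34.
At y = 1.75 m: A R^(2/3) = 9.189 — short.
At y = 2.79 m: A R^(2/3) = 24.09 — over.
At y = 2.25 m: A R^(2/3) = 15.33 — ≈ 15.34.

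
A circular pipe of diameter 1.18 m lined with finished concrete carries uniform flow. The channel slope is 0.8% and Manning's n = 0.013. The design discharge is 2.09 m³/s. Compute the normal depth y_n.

y_n = 0.677 m

Manning's equation rearranged: A R^(2/3) = nQ / (1·√S) = 0.013 × 2.09 / (√0.008) = 0.3038.
Trying y = 0.477 m: A R^(2/3) = 0.1665 — short.
Trying y = 0.754 m: A R^(2/3) = 0.3577 — over.
Trying y = 0.677 m: A R^(2/3) = 0.3037 — ≈ 0.3038.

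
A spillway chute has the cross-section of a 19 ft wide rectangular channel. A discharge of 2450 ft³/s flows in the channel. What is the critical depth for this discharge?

For a rectangular channel, critical depth y_c = (q²/g)^(1/3) where q = Q/b = 2450/19 = 128.9 ft²/s.
So y_c = (128.9²/32.2)^(1/3) = 8.02 ft.

y_c = 8.02 ft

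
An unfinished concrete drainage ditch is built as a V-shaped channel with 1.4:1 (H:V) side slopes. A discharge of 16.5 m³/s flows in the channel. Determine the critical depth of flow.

At critical depth, Q² T / (g A³) = 1, i.e. A³/T = Q²/g = 16.5²/9.81 = 27.75.
At y = 2.45 m: A³/T = 86.51 — too large.
At y = 1.38 m: A³/T = 4.905 — too small.
At y = 1.95 m: A³/T = 27.63 — close enough.

y_c = 1.95 m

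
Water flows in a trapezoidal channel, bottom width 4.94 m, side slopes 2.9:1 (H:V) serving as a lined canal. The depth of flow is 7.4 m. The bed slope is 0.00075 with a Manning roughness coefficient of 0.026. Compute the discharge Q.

With bottom width b = 4.94 m and side slope z = 2.9: A = (b + zy)y = (4.94 + 2.9×7.4)×7.4 = 195.4 m²; P = b + 2y√(1+z²) = 4.94 + 2×7.4×3.068 = 50.34 m.
Hydraulic radius R = A/P = 195.4/50.34 = 3.881 m.
Manning's equation: Q = (1/n) A R^(2/3) S^(1/2) = (1/0.026) × 195.4 × 3.881^(2/3) × 0.00075^(1/2) = 508 m³/s.

Q = 508 m³/s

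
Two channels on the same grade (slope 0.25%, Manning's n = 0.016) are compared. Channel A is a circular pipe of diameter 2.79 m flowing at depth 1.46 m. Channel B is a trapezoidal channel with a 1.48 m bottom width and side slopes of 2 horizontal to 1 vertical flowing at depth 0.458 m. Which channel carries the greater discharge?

Channel A: For a circular section of diameter D = 2.79 m at depth y = 1.46 m, the central angle is θ = 2 arccos(1 − 2y/D) = 3.235 rad. Then A = (D²/8)(θ − sin θ) = 3.238 m² and P = Dθ/2 = 4.513 m. Hydraulic radius R = A/P = 3.238/4.513 = 0.7176 m. Q_A = (1/0.016)·3.238·0.7176^(2/3)·√0.0025 = 8.111 m³/s.
Channel B: With bottom width b = 1.48 m and side slope z = 2: A = (b + zy)y = (1.48 + 2×0.458)×0.458 = 1.097 m²; P = b + 2y√(1+z²) = 1.48 + 2×0.458×2.236 = 3.528 m. Hydraulic radius R = A/P = 1.097/3.528 = 0.311 m. Q_B = (1/0.016)·1.097·0.311^(2/3)·√0.0025 = 1.574 m³/s.
Q_A = 8.111 m³/s vs Q_B = 1.574 m³/s, so channel A carries more.

channel A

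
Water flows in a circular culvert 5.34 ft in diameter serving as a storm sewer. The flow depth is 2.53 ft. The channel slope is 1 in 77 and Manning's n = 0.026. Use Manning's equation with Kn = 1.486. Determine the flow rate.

For a circular section of diameter D = 5.34 ft at depth y = 2.53 ft, the central angle is θ = 2 arccos(1 − 2y/D) = 3.037 rad. Then A = (D²/8)(θ − sin θ) = 10.45 ft² and P = Dθ/2 = 8.108 ft.
Hydraulic radius R = A/P = 10.45/8.108 = 1.289 ft.
Manning's equation: Q = (1.486/n) A R^(2/3) S^(1/2) = (1.486/0.026) × 10.45 × 1.289^(2/3) × 0.01299^(1/2) = 80.6 ft³/s.

Q = 80.6 ft³/s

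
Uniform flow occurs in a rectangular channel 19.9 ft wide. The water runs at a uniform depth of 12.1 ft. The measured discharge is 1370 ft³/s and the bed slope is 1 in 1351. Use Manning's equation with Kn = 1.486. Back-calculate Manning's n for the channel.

n = 0.022

Flow area A = b·y = 19.9 × 12.1 = 240.8 ft². Wetted perimeter P = b + 2y = 19.9 + 2×12.1 = 44.1 ft.
Hydraulic radius R = A/P = 240.8/44.1 = 5.46 ft.
Rearranging Manning's equation: n = (1.486/Q) A R^(2/3) S^(1/2) = (1.486/1370) × 240.8 × 5.46^(2/3) × √0.0007402 = 0.022.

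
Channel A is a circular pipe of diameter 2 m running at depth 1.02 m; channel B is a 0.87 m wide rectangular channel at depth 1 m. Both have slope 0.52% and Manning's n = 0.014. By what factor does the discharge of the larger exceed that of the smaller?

2.61

Channel A: For a circular section of diameter D = 2 m at depth y = 1.02 m, the central angle is θ = 2 arccos(1 − 2y/D) = 3.182 rad. Then A = (D²/8)(θ − sin θ) = 1.611 m² and P = Dθ/2 = 3.182 m. Hydraulic radius R = A/P = 1.611/3.182 = 0.5063 m. Q_A = (1/0.014)·1.611·0.5063^(2/3)·√0.0052 = 5.27 m³/s.
Channel B: Flow area A = b·y = 0.87 × 1 = 0.87 m². Wetted perimeter P = b + 2y = 0.87 + 2×1 = 2.87 m. Hydraulic radius R = A/P = 0.87/2.87 = 0.3031 m. Q_B = (1/0.014)·0.87·0.3031^(2/3)·√0.0052 = 2.022 m³/s.
The larger discharge is 5.27 m³/s and the smaller is 2.022 m³/s; the ratio is 2.61.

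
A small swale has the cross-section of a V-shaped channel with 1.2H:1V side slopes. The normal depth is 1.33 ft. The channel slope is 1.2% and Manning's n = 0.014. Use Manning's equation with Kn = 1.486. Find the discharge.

For a triangular section with side slope z = 1.2: A = zy² = 1.2×1.33² = 2.123 ft²; P = 2y√(1+z²) = 2×1.33×1.562 = 4.155 ft.
Hydraulic radius R = A/P = 2.123/4.155 = 0.5109 ft.
Manning's equation: Q = (1.486/n) A R^(2/3) S^(1/2) = (1.486/0.014) × 2.123 × 0.5109^(2/3) × 0.012^(1/2) = 15.8 ft³/s.

Q = 15.8 ft³/s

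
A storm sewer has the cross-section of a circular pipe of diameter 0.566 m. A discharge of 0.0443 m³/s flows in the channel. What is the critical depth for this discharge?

At critical depth, Q² T / (g A³) = 1, i.e. A³/T = Q²/g = 0.0443²/9.81 = 0.0002.
At y = 0.111 m: A³/T = 0.00009402 — too small.
At y = 0.162 m: A³/T = 0.000411 — too large.
At y = 0.135 m: A³/T = 0.0002021 — matches.

y_c = 0.135 m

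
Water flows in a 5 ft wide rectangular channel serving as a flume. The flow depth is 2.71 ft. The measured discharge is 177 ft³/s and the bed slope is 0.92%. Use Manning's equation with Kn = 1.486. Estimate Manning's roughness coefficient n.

Flow area A = b·y = 5 × 2.71 = 13.55 ft². Wetted perimeter P = b + 2y = 5 + 2×2.71 = 10.42 ft.
Hydraulic radius R = A/P = 13.55/10.42 = 1.3 ft.
Rearranging Manning's equation: n = (1.486/Q) A R^(2/3) S^(1/2) = (1.486/177) × 13.55 × 1.3^(2/3) × √0.0092 = 0.013.

n = 0.013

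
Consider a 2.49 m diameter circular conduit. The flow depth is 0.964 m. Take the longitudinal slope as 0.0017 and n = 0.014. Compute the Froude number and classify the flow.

subcritical

For a circular section of diameter D = 2.49 m at depth y = 0.964 m, the central angle is θ = 2 arccos(1 − 2y/D) = 2.686 rad. Then A = (D²/8)(θ − sin θ) = 1.741 m² and P = Dθ/2 = 3.344 m.
Hydraulic radius R = A/P = 1.741/3.344 = 0.5206 m.
V = (1/n) R^(2/3) √S = (1/0.014) × 0.5206^(2/3) × √0.0017 = 1.906 m/s. Hydraulic depth D_h = A/T = 1.741/2.426 = 0.7177 m.
Froude number Fr = V/√(g·D_h) = 1.906/√(9.81×0.7177) = 0.718, which is less than 1, so the flow is subcritical.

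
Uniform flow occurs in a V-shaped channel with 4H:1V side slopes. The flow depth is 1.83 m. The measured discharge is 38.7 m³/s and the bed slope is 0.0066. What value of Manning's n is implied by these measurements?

For a triangular section with side slope z = 4: A = zy² = 4×1.83² = 13.4 m²; P = 2y√(1+z²) = 2×1.83×4.123 = 15.09 m.
Hydraulic radius R = A/P = 13.4/15.09 = 0.8877 m.
Rearranging Manning's equation: n = (1/Q) A R^(2/3) S^(1/2) = (1/38.7) × 13.4 × 0.8877^(2/3) × √0.0066 = 0.026.

n = 0.026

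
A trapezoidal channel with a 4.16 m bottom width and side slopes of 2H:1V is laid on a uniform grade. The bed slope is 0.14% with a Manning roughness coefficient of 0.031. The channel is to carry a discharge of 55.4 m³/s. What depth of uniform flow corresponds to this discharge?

Manning's equation rearranged: A R^(2/3) = nQ / (1·√S) = 0.031 × 55.4 / (√0.0014) = 45.9.
Try y = 2.09 m: A R^(2/3) = 20.66 — too small.
Try y = 3.71 m: A R^(2/3) = 69.79 — too large.
Try y = 3.06 m: A R^(2/3) = 45.9 — ≈ 45.9.

y_n = 3.06 m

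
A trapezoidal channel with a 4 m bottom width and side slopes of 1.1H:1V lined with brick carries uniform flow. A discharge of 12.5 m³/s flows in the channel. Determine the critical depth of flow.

At critical depth, Q² T / (g A³) = 1, i.e. A³/T = Q²/g = 12.5²/9.81 = 15.93.
Try y = 1.05 m: A³/T = 25.13 — high.
Try y = 0.914 m: A³/T = 15.93 — close enough.

y_c = 0.914 m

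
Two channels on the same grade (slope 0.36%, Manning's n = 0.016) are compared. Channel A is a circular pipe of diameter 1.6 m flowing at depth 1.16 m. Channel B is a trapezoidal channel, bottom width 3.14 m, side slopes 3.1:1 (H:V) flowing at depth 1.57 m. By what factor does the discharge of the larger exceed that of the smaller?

Channel A: For a circular section of diameter D = 1.6 m at depth y = 1.16 m, the central angle is θ = 2 arccos(1 − 2y/D) = 4.075 rad. Then A = (D²/8)(θ − sin θ) = 1.561 m² and P = Dθ/2 = 3.26 m. Hydraulic radius R = A/P = 1.561/3.26 = 0.4789 m. Q_A = (1/0.016)·1.561·0.4789^(2/3)·√0.0036 = 3.584 m³/s.
Channel B: With bottom width b = 3.14 m and side slope z = 3.1: A = (b + zy)y = (3.14 + 3.1×1.57)×1.57 = 12.57 m²; P = b + 2y√(1+z²) = 3.14 + 2×1.57×3.257 = 13.37 m. Hydraulic radius R = A/P = 12.57/13.37 = 0.9404 m. Q_B = (1/0.016)·12.57·0.9404^(2/3)·√0.0036 = 45.25 m³/s.
The larger discharge is 45.25 m³/s and the smaller is 3.584 m³/s; the ratio is 12.6.

12.6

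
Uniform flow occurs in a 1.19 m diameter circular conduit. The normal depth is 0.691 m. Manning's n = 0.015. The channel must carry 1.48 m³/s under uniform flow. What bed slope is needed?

For a circular section of diameter D = 1.19 m at depth y = 0.691 m, the central angle is θ = 2 arccos(1 − 2y/D) = 3.466 rad. Then A = (D²/8)(θ − sin θ) = 0.6698 m² and P = Dθ/2 = 2.062 m.
Hydraulic radius R = A/P = 0.6698/2.062 = 0.3248 m.
From Manning's equation, S = [nQ / (1 A R^(2/3))]² = [0.015 × 1.48 / (1 × 0.6698 × 0.3248^(2/3))]² = 0.00492.

S = 0.00492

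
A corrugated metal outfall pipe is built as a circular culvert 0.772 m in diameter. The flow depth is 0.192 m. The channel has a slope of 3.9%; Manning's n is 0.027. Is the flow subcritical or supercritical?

For a circular section of diameter D = 0.772 m at depth y = 0.192 m, the central angle is θ = 2 arccos(1 − 2y/D) = 2.088 rad. Then A = (D²/8)(θ − sin θ) = 0.09084 m² and P = Dθ/2 = 0.8061 m.
Hydraulic radius R = A/P = 0.09084/0.8061 = 0.1127 m.
V = (1/n) R^(2/3) √S = (1/0.027) × 0.1127^(2/3) × √0.039 = 1.706 m/s. Hydraulic depth D_h = A/T = 0.09084/0.6674 = 0.1361 m.
Froude number Fr = V/√(g·D_h) = 1.706/√(9.81×0.1361) = 1.48, which is greater than 1, so the flow is supercritical.

supercritical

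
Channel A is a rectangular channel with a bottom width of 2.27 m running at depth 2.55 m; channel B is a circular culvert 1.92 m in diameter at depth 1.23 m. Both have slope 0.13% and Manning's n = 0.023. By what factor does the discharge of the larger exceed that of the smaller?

Channel A: Flow area A = b·y = 2.27 × 2.55 = 5.788 m². Wetted perimeter P = b + 2y = 2.27 + 2×2.55 = 7.37 m. Hydraulic radius R = A/P = 5.788/7.37 = 0.7854 m. Q_A = (1/0.023)·5.788·0.7854^(2/3)·√0.0013 = 7.725 m³/s.
Channel B: For a circular section of diameter D = 1.92 m at depth y = 1.23 m, the central angle is θ = 2 arccos(1 − 2y/D) = 3.712 rad. Then A = (D²/8)(θ − sin θ) = 1.959 m² and P = Dθ/2 = 3.563 m. Hydraulic radius R = A/P = 1.959/3.563 = 0.5498 m. Q_B = (1/0.023)·1.959·0.5498^(2/3)·√0.0013 = 2.061 m³/s.
The larger discharge is 7.725 m³/s and the smaller is 2.061 m³/s; the ratio is 3.75.

3.75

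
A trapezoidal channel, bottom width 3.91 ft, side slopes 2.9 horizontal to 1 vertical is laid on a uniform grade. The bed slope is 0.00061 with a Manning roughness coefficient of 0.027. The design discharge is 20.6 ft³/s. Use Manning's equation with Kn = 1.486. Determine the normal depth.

y_n = 1.68 ft

Manning's equation rearranged: A R^(2/3) = nQ / (1.486·√S) = 0.027 × 20.6 / (1.486 × √0.00061) = 15.15.
At y = 1.15 ft: A R^(2/3) = 6.938 — low.
At y = 1.85 ft: A R^(2/3) = 18.55 — high.
At y = 1.68 ft: A R^(2/3) = 15.12 — close enough.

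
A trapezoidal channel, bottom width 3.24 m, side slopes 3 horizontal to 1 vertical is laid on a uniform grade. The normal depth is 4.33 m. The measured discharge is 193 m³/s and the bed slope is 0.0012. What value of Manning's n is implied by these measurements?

n = 0.0219

With bottom width b = 3.24 m and side slope z = 3: A = (b + zy)y = (3.24 + 3×4.33)×4.33 = 70.28 m²; P = b + 2y√(1+z²) = 3.24 + 2×4.33×3.162 = 30.63 m.
Hydraulic radius R = A/P = 70.28/30.63 = 2.295 m.
Rearranging Manning's equation: n = (1/Q) A R^(2/3) S^(1/2) = (1/193) × 70.28 × 2.295^(2/3) × √0.0012 = 0.0219.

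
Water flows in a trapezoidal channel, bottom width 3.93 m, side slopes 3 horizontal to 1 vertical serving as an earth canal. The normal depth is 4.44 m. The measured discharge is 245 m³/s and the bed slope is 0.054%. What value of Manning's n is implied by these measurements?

n = 0.013

With bottom width b = 3.93 m and side slope z = 3: A = (b + zy)y = (3.93 + 3×4.44)×4.44 = 76.59 m²; P = b + 2y√(1+z²) = 3.93 + 2×4.44×3.162 = 32.01 m.
Hydraulic radius R = A/P = 76.59/32.01 = 2.393 m.
Rearranging Manning's equation: n = (1/Q) A R^(2/3) S^(1/2) = (1/245) × 76.59 × 2.393^(2/3) × √0.00054 = 0.013.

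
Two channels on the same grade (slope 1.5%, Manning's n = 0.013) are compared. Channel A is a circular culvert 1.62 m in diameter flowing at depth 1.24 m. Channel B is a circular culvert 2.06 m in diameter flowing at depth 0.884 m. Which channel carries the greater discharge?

Channel A: For a circular section of diameter D = 1.62 m at depth y = 1.24 m, the central angle is θ = 2 arccos(1 − 2y/D) = 4.261 rad. Then A = (D²/8)(θ − sin θ) = 1.693 m² and P = Dθ/2 = 3.451 m. Hydraulic radius R = A/P = 1.693/3.451 = 0.4905 m. Q_A = (1/0.013)·1.693·0.4905^(2/3)·√0.015 = 9.92 m³/s.
Channel B: For a circular section of diameter D = 2.06 m at depth y = 0.884 m, the central angle is θ = 2 arccos(1 − 2y/D) = 2.857 rad. Then A = (D²/8)(θ − sin θ) = 1.367 m² and P = Dθ/2 = 2.943 m. Hydraulic radius R = A/P = 1.367/2.943 = 0.4644 m. Q_B = (1/0.013)·1.367·0.4644^(2/3)·√0.015 = 7.722 m³/s.
Q_A = 9.92 m³/s vs Q_B = 7.722 m³/s, so channel A carries more.

channel A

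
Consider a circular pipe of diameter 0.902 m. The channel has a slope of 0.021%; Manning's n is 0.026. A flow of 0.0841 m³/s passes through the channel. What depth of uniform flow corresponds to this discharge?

y_n = 0.523 m

Manning's equation rearranged: A R^(2/3) = nQ / (1·√S) = 0.026 × 0.0841 / (√0.00021) = 0.1509.
Try y = 0.458 m: A R^(2/3) = 0.1215 — too small.
Try y = 0.656 m: A R^(2/3) = 0.2081 — too large.
Try y = 0.523 m: A R^(2/3) = 0.1508 — matches.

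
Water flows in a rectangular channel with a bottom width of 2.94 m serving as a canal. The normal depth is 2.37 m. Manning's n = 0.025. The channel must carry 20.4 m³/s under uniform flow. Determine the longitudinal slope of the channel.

S = 0.0061

Flow area A = b·y = 2.94 × 2.37 = 6.968 m². Wetted perimeter P = b + 2y = 2.94 + 2×2.37 = 7.68 m.
Hydraulic radius R = A/P = 6.968/7.68 = 0.9073 m.
From Manning's equation, S = [nQ / (1 A R^(2/3))]² = [0.025 × 20.4 / (1 × 6.968 × 0.9073^(2/3))]² = 0.0061.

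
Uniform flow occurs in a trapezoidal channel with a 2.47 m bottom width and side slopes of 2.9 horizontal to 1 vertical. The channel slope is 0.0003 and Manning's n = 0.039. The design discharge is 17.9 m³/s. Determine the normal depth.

y_n = 2.84 m

Manning's equation rearranged: A R^(2/3) = nQ / (1·√S) = 0.039 × 17.9 / (√0.0003) = 40.3.
At y = 3.46 m: A R^(2/3) = 64.63 — too large.
At y = 2.49 m: A R^(2/3) = 29.62 — too small.
At y = 2.84 m: A R^(2/3) = 40.34 — close enough.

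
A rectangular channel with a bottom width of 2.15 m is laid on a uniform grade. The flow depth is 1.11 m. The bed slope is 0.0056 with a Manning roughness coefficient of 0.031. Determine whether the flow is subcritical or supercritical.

Flow area A = b·y = 2.15 × 1.11 = 2.387 m². Wetted perimeter P = b + 2y = 2.15 + 2×1.11 = 4.37 m.
Hydraulic radius R = A/P = 2.387/4.37 = 0.5461 m.
V = (1/n) R^(2/3) √S = (1/0.031) × 0.5461^(2/3) × √0.0056 = 1.613 m/s. Hydraulic depth D_h = A/T = 2.387/2.15 = 1.11 m.
Froude number Fr = V/√(g·D_h) = 1.613/√(9.81×1.11) = 0.489, which is less than 1, so the flow is subcritical.

subcritical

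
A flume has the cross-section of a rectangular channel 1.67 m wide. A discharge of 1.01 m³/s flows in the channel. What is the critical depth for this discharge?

For a rectangular channel, critical depth y_c = (q²/g)^(1/3) where q = Q/b = 1.01/1.67 = 0.6048 m²/s.
So y_c = (0.6048²/9.81)^(1/3) = 0.334 m.

y_c = 0.334 m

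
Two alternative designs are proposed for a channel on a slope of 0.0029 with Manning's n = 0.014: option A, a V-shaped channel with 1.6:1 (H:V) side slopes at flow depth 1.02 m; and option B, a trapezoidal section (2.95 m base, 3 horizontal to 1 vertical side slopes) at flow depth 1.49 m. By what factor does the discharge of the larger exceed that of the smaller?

10.8

Channel A: For a triangular section with side slope z = 1.6: A = zy² = 1.6×1.02² = 1.665 m²; P = 2y√(1+z²) = 2×1.02×1.887 = 3.849 m. Hydraulic radius R = A/P = 1.665/3.849 = 0.4325 m. Q_A = (1/0.014)·1.665·0.4325^(2/3)·√0.0029 = 3.662 m³/s.
Channel B: With bottom width b = 2.95 m and side slope z = 3: A = (b + zy)y = (2.95 + 3×1.49)×1.49 = 11.06 m²; P = b + 2y√(1+z²) = 2.95 + 2×1.49×3.162 = 12.37 m. Hydraulic radius R = A/P = 11.06/12.37 = 0.8935 m. Q_B = (1/0.014)·11.06·0.8935^(2/3)·√0.0029 = 39.45 m³/s.
The larger discharge is 39.45 m³/s and the smaller is 3.662 m³/s; the ratio is 10.8.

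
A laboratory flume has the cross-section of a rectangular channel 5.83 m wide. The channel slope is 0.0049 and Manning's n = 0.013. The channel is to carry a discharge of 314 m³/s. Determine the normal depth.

y_n = 6.31 m

Manning's equation rearranged: A R^(2/3) = nQ / (1·√S) = 0.013 × 314 / (√0.0049) = 58.31.
At y = 5.61 m: A R^(2/3) = 50.49 — low.
At y = 6.31 m: A R^(2/3) = 58.28 — ≈ 58.31.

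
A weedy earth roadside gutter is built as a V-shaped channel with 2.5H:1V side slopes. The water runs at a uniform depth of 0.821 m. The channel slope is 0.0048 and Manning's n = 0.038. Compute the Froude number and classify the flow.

For a triangular section with side slope z = 2.5: A = zy² = 2.5×0.821² = 1.685 m²; P = 2y√(1+z²) = 2×0.821×2.693 = 4.421 m.
Hydraulic radius R = A/P = 1.685/4.421 = 0.3811 m.
V = (1/n) R^(2/3) √S = (1/0.038) × 0.3811^(2/3) × √0.0048 = 0.9584 m/s. Hydraulic depth D_h = A/T = 1.685/4.105 = 0.4105 m.
Froude number Fr = V/√(g·D_h) = 0.9584/√(9.81×0.4105) = 0.478, which is less than 1, so the flow is subcritical.

subcritical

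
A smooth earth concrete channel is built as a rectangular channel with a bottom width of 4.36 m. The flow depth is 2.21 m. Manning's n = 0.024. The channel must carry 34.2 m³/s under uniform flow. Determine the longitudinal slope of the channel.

Flow area A = b·y = 4.36 × 2.21 = 9.636 m². Wetted perimeter P = b + 2y = 4.36 + 2×2.21 = 8.78 m.
Hydraulic radius R = A/P = 9.636/8.78 = 1.097 m.
From Manning's equation, S = [nQ / (1 A R^(2/3))]² = [0.024 × 34.2 / (1 × 9.636 × 1.097^(2/3))]² = 0.00641.

S = 0.00641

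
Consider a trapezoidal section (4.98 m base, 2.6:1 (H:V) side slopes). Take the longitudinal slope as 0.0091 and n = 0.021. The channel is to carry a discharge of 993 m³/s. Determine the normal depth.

y_n = 5.49 m

Manning's equation rearranged: A R^(2/3) = nQ / (1·√S) = 0.021 × 993 / (√0.0091) = 218.6.
Try y = 5.96 m: A R^(2/3) = 264.8 — over.
Try y = 5.49 m: A R^(2/3) = 218.5 — ≈ 218.6.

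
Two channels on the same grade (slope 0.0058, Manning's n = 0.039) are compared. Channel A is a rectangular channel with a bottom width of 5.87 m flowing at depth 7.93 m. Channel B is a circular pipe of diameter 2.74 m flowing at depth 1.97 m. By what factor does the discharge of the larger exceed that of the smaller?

19.5

Channel A: Flow area A = b·y = 5.87 × 7.93 = 46.55 m². Wetted perimeter P = b + 2y = 5.87 + 2×7.93 = 21.73 m. Hydraulic radius R = A/P = 46.55/21.73 = 2.142 m. Q_A = (1/0.039)·46.55·2.142^(2/3)·√0.0058 = 151.1 m³/s.
Channel B: For a circular section of diameter D = 2.74 m at depth y = 1.97 m, the central angle is θ = 2 arccos(1 − 2y/D) = 4.048 rad. Then A = (D²/8)(θ − sin θ) = 4.538 m² and P = Dθ/2 = 5.546 m. Hydraulic radius R = A/P = 4.538/5.546 = 0.8182 m. Q_B = (1/0.039)·4.538·0.8182^(2/3)·√0.0058 = 7.752 m³/s.
The larger discharge is 151.1 m³/s and the smaller is 7.752 m³/s; the ratio is 19.5.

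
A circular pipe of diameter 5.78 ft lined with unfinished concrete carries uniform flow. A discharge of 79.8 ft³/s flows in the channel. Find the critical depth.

y_c = 2.42 ft

At critical depth, Q² T / (g A³) = 1, i.e. A³/T = Q²/g = 79.8²/32.2 = 197.8.
At y = 2.17 ft: A³/T = 130.3 — too small.
At y = 3.01 ft: A³/T = 456.3 — too large.
At y = 2.42 ft: A³/T = 198.1 — close enough.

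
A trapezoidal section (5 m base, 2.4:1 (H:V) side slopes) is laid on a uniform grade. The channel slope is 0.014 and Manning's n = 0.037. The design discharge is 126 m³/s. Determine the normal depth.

y_n = 2.59 m

Manning's equation rearranged: A R^(2/3) = nQ / (1·√S) = 0.037 × 126 / (√0.014) = 39.4.
At y = 3.1 m: A R^(2/3) = 57.61 — high.
At y = 2.26 m: A R^(2/3) = 29.57 — low.
At y = 2.59 m: A R^(2/3) = 39.29 — close enough.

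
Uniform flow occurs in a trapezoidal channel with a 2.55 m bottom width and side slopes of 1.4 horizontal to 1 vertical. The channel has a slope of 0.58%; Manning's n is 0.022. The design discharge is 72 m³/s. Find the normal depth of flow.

y_n = 2.64 m

Manning's equation rearranged: A R^(2/3) = nQ / (1·√S) = 0.022 × 72 / (√0.0058) = 20.8.
Try y = 3.24 m: A R^(2/3) = 32.39 — too large.
Try y = 2.37 m: A R^(2/3) = 16.56 — too small.
Try y = 2.64 m: A R^(2/3) = 20.81 — ≈ 20.8.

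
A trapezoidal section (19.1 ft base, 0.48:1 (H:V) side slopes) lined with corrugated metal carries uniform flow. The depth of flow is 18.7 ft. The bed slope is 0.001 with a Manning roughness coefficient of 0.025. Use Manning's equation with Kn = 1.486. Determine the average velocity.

V = 7.93 ft/s

With bottom width b = 19.1 ft and side slope z = 0.48: A = (b + zy)y = (19.1 + 0.48×18.7)×18.7 = 525 ft²; P = b + 2y√(1+z²) = 19.1 + 2×18.7×1.109 = 60.59 ft.
Hydraulic radius R = A/P = 525/60.59 = 8.666 ft.
From Manning's equation, V = (1.486/n) R^(2/3) S^(1/2) = (1.486/0.025) × 8.666^(2/3) × 0.001^(1/2) = 7.93 ft/s.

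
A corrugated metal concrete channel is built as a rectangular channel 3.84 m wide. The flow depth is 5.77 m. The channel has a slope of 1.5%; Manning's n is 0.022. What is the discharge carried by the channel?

Q = 157 m³/s

Flow area A = b·y = 3.84 × 5.77 = 22.16 m². Wetted perimeter P = b + 2y = 3.84 + 2×5.77 = 15.38 m.
Hydraulic radius R = A/P = 22.16/15.38 = 1.441 m.
Manning's equation: Q = (1/n) A R^(2/3) S^(1/2) = (1/0.022) × 22.16 × 1.441^(2/3) × 0.015^(1/2) = 157 m³/s.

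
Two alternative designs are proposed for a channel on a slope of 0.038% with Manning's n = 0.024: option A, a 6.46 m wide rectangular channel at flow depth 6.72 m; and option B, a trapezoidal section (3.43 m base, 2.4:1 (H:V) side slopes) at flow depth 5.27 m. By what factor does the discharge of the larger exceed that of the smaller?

2.28

Channel A: Flow area A = b·y = 6.46 × 6.72 = 43.41 m². Wetted perimeter P = b + 2y = 6.46 + 2×6.72 = 19.9 m. Hydraulic radius R = A/P = 43.41/19.9 = 2.181 m. Q_A = (1/0.024)·43.41·2.181^(2/3)·√0.00038 = 59.31 m³/s.
Channel B: With bottom width b = 3.43 m and side slope z = 2.4: A = (b + zy)y = (3.43 + 2.4×5.27)×5.27 = 84.73 m²; P = b + 2y√(1+z²) = 3.43 + 2×5.27×2.6 = 30.83 m. Hydraulic radius R = A/P = 84.73/30.83 = 2.748 m. Q_B = (1/0.024)·84.73·2.748^(2/3)·√0.00038 = 135 m³/s.
The larger discharge is 135 m³/s and the smaller is 59.31 m³/s; the ratio is 2.28.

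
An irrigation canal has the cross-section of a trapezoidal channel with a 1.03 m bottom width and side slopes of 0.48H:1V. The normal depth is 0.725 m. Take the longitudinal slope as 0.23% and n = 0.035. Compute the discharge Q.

With bottom width b = 1.03 m and side slope z = 0.48: A = (b + zy)y = (1.03 + 0.48×0.725)×0.725 = 0.9991 m²; P = b + 2y√(1+z²) = 1.03 + 2×0.725×1.109 = 2.638 m.
Hydraulic radius R = A/P = 0.9991/2.638 = 0.3787 m.
Manning's equation: Q = (1/n) A R^(2/3) S^(1/2) = (1/0.035) × 0.9991 × 0.3787^(2/3) × 0.0023^(1/2) = 0.716 m³/s.

Q = 0.716 m³/s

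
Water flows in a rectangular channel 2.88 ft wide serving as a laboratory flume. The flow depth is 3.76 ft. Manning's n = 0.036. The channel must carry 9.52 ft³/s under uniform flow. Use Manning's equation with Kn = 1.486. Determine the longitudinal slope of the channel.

S = 0.00043

Flow area A = b·y = 2.88 × 3.76 = 10.83 ft². Wetted perimeter P = b + 2y = 2.88 + 2×3.76 = 10.4 ft.
Hydraulic radius R = A/P = 10.83/10.4 = 1.041 ft.
From Manning's equation, S = [nQ / (1.486 A R^(2/3))]² = [0.036 × 9.52 / (1.486 × 10.83 × 1.041^(2/3))]² = 0.00043.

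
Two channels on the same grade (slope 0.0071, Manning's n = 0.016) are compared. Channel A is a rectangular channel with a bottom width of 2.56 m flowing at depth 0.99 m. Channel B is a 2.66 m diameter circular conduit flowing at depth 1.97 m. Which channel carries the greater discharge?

channel B

Channel A: Flow area A = b·y = 2.56 × 0.99 = 2.534 m². Wetted perimeter P = b + 2y = 2.56 + 2×0.99 = 4.54 m. Hydraulic radius R = A/P = 2.534/4.54 = 0.5582 m. Q_A = (1/0.016)·2.534·0.5582^(2/3)·√0.0071 = 9.049 m³/s.
Channel B: For a circular section of diameter D = 2.66 m at depth y = 1.97 m, the central angle is θ = 2 arccos(1 − 2y/D) = 4.146 rad. Then A = (D²/8)(θ − sin θ) = 4.413 m² and P = Dθ/2 = 5.514 m. Hydraulic radius R = A/P = 4.413/5.514 = 0.8003 m. Q_B = (1/0.016)·4.413·0.8003^(2/3)·√0.0071 = 20.03 m³/s.
Q_A = 9.049 m³/s vs Q_B = 20.03 m³/s, so channel B carries more.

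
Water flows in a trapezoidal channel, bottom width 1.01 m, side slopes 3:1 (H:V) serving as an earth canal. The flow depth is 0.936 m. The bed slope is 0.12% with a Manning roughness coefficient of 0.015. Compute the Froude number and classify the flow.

With bottom width b = 1.01 m and side slope z = 3: A = (b + zy)y = (1.01 + 3×0.936)×0.936 = 3.574 m²; P = b + 2y√(1+z²) = 1.01 + 2×0.936×3.162 = 6.93 m.
Hydraulic radius R = A/P = 3.574/6.93 = 0.5157 m.
V = (1/n) R^(2/3) √S = (1/0.015) × 0.5157^(2/3) × √0.0012 = 1.485 m/s. Hydraulic depth D_h = A/T = 3.574/6.626 = 0.5393 m.
Froude number Fr = V/√(g·D_h) = 1.485/√(9.81×0.5393) = 0.646, which is less than 1, so the flow is subcritical.

subcritical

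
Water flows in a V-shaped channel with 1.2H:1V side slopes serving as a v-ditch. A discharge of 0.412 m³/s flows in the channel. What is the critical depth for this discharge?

y_c = 0.474 m

At critical depth, Q² T / (g A³) = 1, i.e. A³/T = Q²/g = 0.412²/9.81 = 0.0173.
At y = 0.589 m: A³/T = 0.05104 — too large.
At y = 0.474 m: A³/T = 0.01723 — close enough.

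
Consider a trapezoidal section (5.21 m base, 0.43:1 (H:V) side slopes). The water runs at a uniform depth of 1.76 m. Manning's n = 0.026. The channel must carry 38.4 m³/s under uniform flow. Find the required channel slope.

S = 0.0074

With bottom width b = 5.21 m and side slope z = 0.43: A = (b + zy)y = (5.21 + 0.43×1.76)×1.76 = 10.5 m²; P = b + 2y√(1+z²) = 5.21 + 2×1.76×1.089 = 9.042 m.
Hydraulic radius R = A/P = 10.5/9.042 = 1.161 m.
From Manning's equation, S = [nQ / (1 A R^(2/3))]² = [0.026 × 38.4 / (1 × 10.5 × 1.161^(2/3))]² = 0.0074.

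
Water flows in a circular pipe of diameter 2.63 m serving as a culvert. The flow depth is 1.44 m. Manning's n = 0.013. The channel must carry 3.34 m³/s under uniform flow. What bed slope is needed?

S = 0.00033

For a circular section of diameter D = 2.63 m at depth y = 1.44 m, the central angle is θ = 2 arccos(1 − 2y/D) = 3.332 rad. Then A = (D²/8)(θ − sin θ) = 3.045 m² and P = Dθ/2 = 4.382 m.
Hydraulic radius R = A/P = 3.045/4.382 = 0.6948 m.
From Manning's equation, S = [nQ / (1 A R^(2/3))]² = [0.013 × 3.34 / (1 × 3.045 × 0.6948^(2/3))]² = 0.00033.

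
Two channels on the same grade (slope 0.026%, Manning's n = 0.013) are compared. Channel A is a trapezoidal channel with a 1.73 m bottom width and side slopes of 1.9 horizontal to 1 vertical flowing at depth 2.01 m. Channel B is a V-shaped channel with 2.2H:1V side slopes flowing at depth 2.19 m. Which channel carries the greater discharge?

Channel A: With bottom width b = 1.73 m and side slope z = 1.9: A = (b + zy)y = (1.73 + 1.9×2.01)×2.01 = 11.15 m²; P = b + 2y√(1+z²) = 1.73 + 2×2.01×2.147 = 10.36 m. Hydraulic radius R = A/P = 11.15/10.36 = 1.076 m. Q_A = (1/0.013)·11.15·1.076^(2/3)·√0.00026 = 14.53 m³/s.
Channel B: For a triangular section with side slope z = 2.2: A = zy² = 2.2×2.19² = 10.55 m²; P = 2y√(1+z²) = 2×2.19×2.417 = 10.58 m. Hydraulic radius R = A/P = 10.55/10.58 = 0.9969 m. Q_B = (1/0.013)·10.55·0.9969^(2/3)·√0.00026 = 13.06 m³/s.
Q_A = 14.53 m³/s vs Q_B = 13.06 m³/s, so channel A carries more.

channel A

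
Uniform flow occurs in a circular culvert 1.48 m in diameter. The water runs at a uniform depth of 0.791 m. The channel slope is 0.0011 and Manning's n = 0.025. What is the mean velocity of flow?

For a circular section of diameter D = 1.48 m at depth y = 0.791 m, the central angle is θ = 2 arccos(1 − 2y/D) = 3.28 rad. Then A = (D²/8)(θ − sin θ) = 0.9356 m² and P = Dθ/2 = 2.427 m.
Hydraulic radius R = A/P = 0.9356/2.427 = 0.3855 m.
From Manning's equation, V = (1/n) R^(2/3) S^(1/2) = (1/0.025) × 0.3855^(2/3) × 0.0011^(1/2) = 0.703 m/s.

V = 0.703 m/s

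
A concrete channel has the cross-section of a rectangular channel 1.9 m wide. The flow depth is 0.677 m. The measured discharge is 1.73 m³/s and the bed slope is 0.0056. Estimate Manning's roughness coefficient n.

Flow area A = b·y = 1.9 × 0.677 = 1.286 m². Wetted perimeter P = b + 2y = 1.9 + 2×0.677 = 3.254 m.
Hydraulic radius R = A/P = 1.286/3.254 = 0.3953 m.
Rearranging Manning's equation: n = (1/Q) A R^(2/3) S^(1/2) = (1/1.73) × 1.286 × 0.3953^(2/3) × √0.0056 = 0.03.

n = 0.03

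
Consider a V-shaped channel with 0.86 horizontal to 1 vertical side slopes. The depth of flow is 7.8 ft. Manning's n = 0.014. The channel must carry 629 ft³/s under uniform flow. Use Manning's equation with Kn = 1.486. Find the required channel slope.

S = 0.0037

For a triangular section with side slope z = 0.86: A = zy² = 0.86×7.8² = 52.32 ft²; P = 2y√(1+z²) = 2×7.8×1.319 = 20.58 ft.
Hydraulic radius R = A/P = 52.32/20.58 = 2.543 ft.
From Manning's equation, S = [nQ / (1.486 A R^(2/3))]² = [0.014 × 629 / (1.486 × 52.32 × 2.543^(2/3))]² = 0.0037.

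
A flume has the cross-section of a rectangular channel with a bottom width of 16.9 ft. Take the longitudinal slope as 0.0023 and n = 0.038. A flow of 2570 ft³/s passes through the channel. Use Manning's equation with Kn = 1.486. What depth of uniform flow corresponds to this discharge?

y_n = 23.9 ft

Manning's equation rearranged: A R^(2/3) = nQ / (1.486·√S) = 0.038 × 2570 / (1.486 × √0.0023) = 1370.
Try y = 20.1 ft: A R^(2/3) = 1115 — low.
Try y = 23.9 ft: A R^(2/3) = 1369 — close enough.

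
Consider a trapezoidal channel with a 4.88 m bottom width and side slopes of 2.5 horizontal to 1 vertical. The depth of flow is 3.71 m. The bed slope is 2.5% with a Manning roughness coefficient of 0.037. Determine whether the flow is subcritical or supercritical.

With bottom width b = 4.88 m and side slope z = 2.5: A = (b + zy)y = (4.88 + 2.5×3.71)×3.71 = 52.52 m²; P = b + 2y√(1+z²) = 4.88 + 2×3.71×2.693 = 24.86 m.
Hydraulic radius R = A/P = 52.52/24.86 = 2.113 m.
V = (1/n) R^(2/3) √S = (1/0.037) × 2.113^(2/3) × √0.025 = 7.036 m/s. Hydraulic depth D_h = A/T = 52.52/23.43 = 2.241 m.
Froude number Fr = V/√(g·D_h) = 7.036/√(9.81×2.241) = 1.5, which is greater than 1, so the flow is supercritical.

supercritical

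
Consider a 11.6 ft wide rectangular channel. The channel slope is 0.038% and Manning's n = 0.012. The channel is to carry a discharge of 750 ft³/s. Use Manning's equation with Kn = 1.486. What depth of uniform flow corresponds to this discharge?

y_n = 11 ft

Manning's equation rearranged: A R^(2/3) = nQ / (1.486·√S) = 0.012 × 750 / (1.486 × √0.00038) = 310.7.
Try y = 9.68 ft: A R^(2/3) = 265.1 — too small.
Try y = 11 ft: A R^(2/3) = 310.6 — matches.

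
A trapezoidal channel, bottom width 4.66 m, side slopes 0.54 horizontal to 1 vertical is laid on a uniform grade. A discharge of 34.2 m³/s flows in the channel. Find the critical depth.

At critical depth, Q² T / (g A³) = 1, i.e. A³/T = Q²/g = 34.2²/9.81 = 119.2.
Trying y = 1.47 m: A³/T = 82.48 — low.
Trying y = 1.92 m: A³/T = 194.3 — high.
Trying y = 1.65 m: A³/T = 119.3 — ≈ 119.2.

y_c = 1.65 m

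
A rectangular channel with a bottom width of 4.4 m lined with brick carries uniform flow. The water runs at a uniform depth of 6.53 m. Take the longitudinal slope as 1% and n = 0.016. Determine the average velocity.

Flow area A = b·y = 4.4 × 6.53 = 28.73 m². Wetted perimeter P = b + 2y = 4.4 + 2×6.53 = 17.46 m.
Hydraulic radius R = A/P = 28.73/17.46 = 1.646 m.
From Manning's equation, V = (1/n) R^(2/3) S^(1/2) = (1/0.016) × 1.646^(2/3) × 0.01^(1/2) = 8.71 m/s.

V = 8.71 m/s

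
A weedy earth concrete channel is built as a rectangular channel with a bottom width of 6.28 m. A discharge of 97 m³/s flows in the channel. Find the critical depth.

y_c = 2.9 m

For a rectangular channel, critical depth y_c = (q²/g)^(1/3) where q = Q/b = 97/6.28 = 15.45 m²/s.
So y_c = (15.45²/9.81)^(1/3) = 2.9 m.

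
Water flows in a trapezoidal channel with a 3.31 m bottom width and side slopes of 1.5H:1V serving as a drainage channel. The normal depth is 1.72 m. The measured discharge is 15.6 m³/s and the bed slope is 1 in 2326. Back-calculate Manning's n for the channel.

n = 0.014

With bottom width b = 3.31 m and side slope z = 1.5: A = (b + zy)y = (3.31 + 1.5×1.72)×1.72 = 10.13 m²; P = b + 2y√(1+z²) = 3.31 + 2×1.72×1.803 = 9.512 m.
Hydraulic radius R = A/P = 10.13/9.512 = 1.065 m.
Rearranging Manning's equation: n = (1/Q) A R^(2/3) S^(1/2) = (1/15.6) × 10.13 × 1.065^(2/3) × √0.0004299 = 0.014.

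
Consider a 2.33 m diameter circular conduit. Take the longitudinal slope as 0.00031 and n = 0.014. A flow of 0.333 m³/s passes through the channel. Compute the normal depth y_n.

y_n = 0.47 m

Manning's equation rearranged: A R^(2/3) = nQ / (1·√S) = 0.014 × 0.333 / (√0.00031) = 0.2648.
At y = 0.369 m: A R^(2/3) = 0.1617 — low.
At y = 0.523 m: A R^(2/3) = 0.3286 — high.
At y = 0.47 m: A R^(2/3) = 0.265 — close enough.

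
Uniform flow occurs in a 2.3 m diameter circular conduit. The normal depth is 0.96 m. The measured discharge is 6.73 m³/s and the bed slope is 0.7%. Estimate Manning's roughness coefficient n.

For a circular section of diameter D = 2.3 m at depth y = 0.96 m, the central angle is θ = 2 arccos(1 − 2y/D) = 2.81 rad. Then A = (D²/8)(θ − sin θ) = 1.642 m² and P = Dθ/2 = 3.231 m.
Hydraulic radius R = A/P = 1.642/3.231 = 0.5083 m.
Rearranging Manning's equation: n = (1/Q) A R^(2/3) S^(1/2) = (1/6.73) × 1.642 × 0.5083^(2/3) × √0.007 = 0.013.

n = 0.013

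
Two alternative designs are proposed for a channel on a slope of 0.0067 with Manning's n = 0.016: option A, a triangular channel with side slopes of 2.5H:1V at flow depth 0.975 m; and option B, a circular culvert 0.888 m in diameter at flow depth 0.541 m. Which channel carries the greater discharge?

channel A

Channel A: For a triangular section with side slope z = 2.5: A = zy² = 2.5×0.975² = 2.377 m²; P = 2y√(1+z²) = 2×0.975×2.693 = 5.251 m. Hydraulic radius R = A/P = 2.377/5.251 = 0.4526 m. Q_A = (1/0.016)·2.377·0.4526^(2/3)·√0.0067 = 7.167 m³/s.
Channel B: For a circular section of diameter D = 0.888 m at depth y = 0.541 m, the central angle is θ = 2 arccos(1 − 2y/D) = 3.582 rad. Then A = (D²/8)(θ − sin θ) = 0.3951 m² and P = Dθ/2 = 1.59 m. Hydraulic radius R = A/P = 0.3951/1.59 = 0.2484 m. Q_B = (1/0.016)·0.3951·0.2484^(2/3)·√0.0067 = 0.7988 m³/s.
Q_A = 7.167 m³/s vs Q_B = 0.7988 m³/s, so channel A carries more.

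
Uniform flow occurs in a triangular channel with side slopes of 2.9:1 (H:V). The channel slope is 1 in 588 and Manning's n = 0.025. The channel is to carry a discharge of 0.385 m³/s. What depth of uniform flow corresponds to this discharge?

Manning's equation rearranged: A R^(2/3) = nQ / (1·√S) = 0.025 × 0.385 / (√0.001701) = 0.2334.
At y = 0.567 m: A R^(2/3) = 0.3876 — too large.
At y = 0.356 m: A R^(2/3) = 0.112 — too small.
At y = 0.469 m: A R^(2/3) = 0.2337 — matches.

y_n = 0.469 m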